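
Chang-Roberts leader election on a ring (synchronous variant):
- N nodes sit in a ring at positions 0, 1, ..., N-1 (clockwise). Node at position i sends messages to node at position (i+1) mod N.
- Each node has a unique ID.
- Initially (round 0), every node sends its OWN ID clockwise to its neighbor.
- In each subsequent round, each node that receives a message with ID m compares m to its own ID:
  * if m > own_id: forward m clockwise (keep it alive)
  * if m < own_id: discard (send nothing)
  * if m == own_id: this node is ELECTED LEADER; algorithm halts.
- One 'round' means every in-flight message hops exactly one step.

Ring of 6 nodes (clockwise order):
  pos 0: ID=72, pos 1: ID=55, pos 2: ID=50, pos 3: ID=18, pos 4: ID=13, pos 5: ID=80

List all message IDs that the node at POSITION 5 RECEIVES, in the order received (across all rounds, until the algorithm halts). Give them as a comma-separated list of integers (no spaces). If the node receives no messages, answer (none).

Answer: 13,18,50,55,72,80

Derivation:
Round 1: pos1(id55) recv 72: fwd; pos2(id50) recv 55: fwd; pos3(id18) recv 50: fwd; pos4(id13) recv 18: fwd; pos5(id80) recv 13: drop; pos0(id72) recv 80: fwd
Round 2: pos2(id50) recv 72: fwd; pos3(id18) recv 55: fwd; pos4(id13) recv 50: fwd; pos5(id80) recv 18: drop; pos1(id55) recv 80: fwd
Round 3: pos3(id18) recv 72: fwd; pos4(id13) recv 55: fwd; pos5(id80) recv 50: drop; pos2(id50) recv 80: fwd
Round 4: pos4(id13) recv 72: fwd; pos5(id80) recv 55: drop; pos3(id18) recv 80: fwd
Round 5: pos5(id80) recv 72: drop; pos4(id13) recv 80: fwd
Round 6: pos5(id80) recv 80: ELECTED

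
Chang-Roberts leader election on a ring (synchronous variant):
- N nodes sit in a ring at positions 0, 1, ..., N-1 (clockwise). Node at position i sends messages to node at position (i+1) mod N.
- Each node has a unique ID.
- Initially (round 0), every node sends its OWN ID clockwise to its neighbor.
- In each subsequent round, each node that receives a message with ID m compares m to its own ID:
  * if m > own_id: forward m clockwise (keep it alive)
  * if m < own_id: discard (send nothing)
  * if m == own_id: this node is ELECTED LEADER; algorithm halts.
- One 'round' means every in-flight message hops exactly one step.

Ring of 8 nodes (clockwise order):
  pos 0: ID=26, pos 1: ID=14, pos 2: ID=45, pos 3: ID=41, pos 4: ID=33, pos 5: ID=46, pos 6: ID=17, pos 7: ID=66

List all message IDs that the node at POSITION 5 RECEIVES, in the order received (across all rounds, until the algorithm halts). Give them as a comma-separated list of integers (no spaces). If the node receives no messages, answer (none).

Answer: 33,41,45,66

Derivation:
Round 1: pos1(id14) recv 26: fwd; pos2(id45) recv 14: drop; pos3(id41) recv 45: fwd; pos4(id33) recv 41: fwd; pos5(id46) recv 33: drop; pos6(id17) recv 46: fwd; pos7(id66) recv 17: drop; pos0(id26) recv 66: fwd
Round 2: pos2(id45) recv 26: drop; pos4(id33) recv 45: fwd; pos5(id46) recv 41: drop; pos7(id66) recv 46: drop; pos1(id14) recv 66: fwd
Round 3: pos5(id46) recv 45: drop; pos2(id45) recv 66: fwd
Round 4: pos3(id41) recv 66: fwd
Round 5: pos4(id33) recv 66: fwd
Round 6: pos5(id46) recv 66: fwd
Round 7: pos6(id17) recv 66: fwd
Round 8: pos7(id66) recv 66: ELECTED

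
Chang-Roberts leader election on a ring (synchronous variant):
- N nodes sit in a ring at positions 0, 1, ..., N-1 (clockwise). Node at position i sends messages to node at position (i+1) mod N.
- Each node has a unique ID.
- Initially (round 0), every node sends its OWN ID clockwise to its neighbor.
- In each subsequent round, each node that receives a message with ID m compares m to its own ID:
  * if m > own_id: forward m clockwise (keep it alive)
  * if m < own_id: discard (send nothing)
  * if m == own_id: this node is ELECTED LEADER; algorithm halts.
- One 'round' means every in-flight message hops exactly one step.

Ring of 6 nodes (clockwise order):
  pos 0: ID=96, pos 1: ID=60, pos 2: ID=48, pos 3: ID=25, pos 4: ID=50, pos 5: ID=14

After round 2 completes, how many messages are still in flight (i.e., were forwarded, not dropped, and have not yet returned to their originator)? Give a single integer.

Answer: 2

Derivation:
Round 1: pos1(id60) recv 96: fwd; pos2(id48) recv 60: fwd; pos3(id25) recv 48: fwd; pos4(id50) recv 25: drop; pos5(id14) recv 50: fwd; pos0(id96) recv 14: drop
Round 2: pos2(id48) recv 96: fwd; pos3(id25) recv 60: fwd; pos4(id50) recv 48: drop; pos0(id96) recv 50: drop
After round 2: 2 messages still in flight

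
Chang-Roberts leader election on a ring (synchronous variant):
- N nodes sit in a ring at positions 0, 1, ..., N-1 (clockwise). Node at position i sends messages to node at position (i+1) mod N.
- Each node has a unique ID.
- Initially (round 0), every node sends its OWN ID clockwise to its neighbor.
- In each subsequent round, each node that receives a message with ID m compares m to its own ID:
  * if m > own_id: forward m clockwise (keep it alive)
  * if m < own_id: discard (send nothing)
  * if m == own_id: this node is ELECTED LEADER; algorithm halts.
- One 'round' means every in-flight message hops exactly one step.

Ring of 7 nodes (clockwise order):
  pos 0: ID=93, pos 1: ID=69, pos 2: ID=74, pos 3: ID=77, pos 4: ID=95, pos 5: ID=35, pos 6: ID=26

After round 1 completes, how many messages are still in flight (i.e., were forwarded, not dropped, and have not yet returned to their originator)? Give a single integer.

Answer: 3

Derivation:
Round 1: pos1(id69) recv 93: fwd; pos2(id74) recv 69: drop; pos3(id77) recv 74: drop; pos4(id95) recv 77: drop; pos5(id35) recv 95: fwd; pos6(id26) recv 35: fwd; pos0(id93) recv 26: drop
After round 1: 3 messages still in flight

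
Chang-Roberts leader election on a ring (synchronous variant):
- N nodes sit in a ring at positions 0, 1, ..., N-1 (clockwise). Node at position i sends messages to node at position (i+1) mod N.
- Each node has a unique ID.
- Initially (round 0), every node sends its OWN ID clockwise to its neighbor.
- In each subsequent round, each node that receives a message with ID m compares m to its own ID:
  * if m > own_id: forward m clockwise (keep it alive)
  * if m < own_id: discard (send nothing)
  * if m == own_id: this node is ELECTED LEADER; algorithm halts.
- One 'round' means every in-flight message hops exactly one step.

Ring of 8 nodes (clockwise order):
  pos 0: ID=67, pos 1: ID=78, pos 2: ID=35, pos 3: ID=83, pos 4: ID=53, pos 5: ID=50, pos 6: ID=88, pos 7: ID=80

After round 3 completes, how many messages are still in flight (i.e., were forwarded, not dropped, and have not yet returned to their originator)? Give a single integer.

Answer: 2

Derivation:
Round 1: pos1(id78) recv 67: drop; pos2(id35) recv 78: fwd; pos3(id83) recv 35: drop; pos4(id53) recv 83: fwd; pos5(id50) recv 53: fwd; pos6(id88) recv 50: drop; pos7(id80) recv 88: fwd; pos0(id67) recv 80: fwd
Round 2: pos3(id83) recv 78: drop; pos5(id50) recv 83: fwd; pos6(id88) recv 53: drop; pos0(id67) recv 88: fwd; pos1(id78) recv 80: fwd
Round 3: pos6(id88) recv 83: drop; pos1(id78) recv 88: fwd; pos2(id35) recv 80: fwd
After round 3: 2 messages still in flight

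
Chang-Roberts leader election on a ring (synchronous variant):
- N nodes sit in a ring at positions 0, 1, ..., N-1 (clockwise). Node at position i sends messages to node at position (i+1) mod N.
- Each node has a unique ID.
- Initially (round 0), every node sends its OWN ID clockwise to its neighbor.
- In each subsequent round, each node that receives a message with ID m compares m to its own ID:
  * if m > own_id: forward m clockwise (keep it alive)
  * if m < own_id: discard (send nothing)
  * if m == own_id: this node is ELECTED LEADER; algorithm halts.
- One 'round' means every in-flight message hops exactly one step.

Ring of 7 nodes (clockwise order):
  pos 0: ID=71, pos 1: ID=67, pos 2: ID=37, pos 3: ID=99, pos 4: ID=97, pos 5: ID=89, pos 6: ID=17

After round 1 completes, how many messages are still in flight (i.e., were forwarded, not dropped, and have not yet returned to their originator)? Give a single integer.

Answer: 5

Derivation:
Round 1: pos1(id67) recv 71: fwd; pos2(id37) recv 67: fwd; pos3(id99) recv 37: drop; pos4(id97) recv 99: fwd; pos5(id89) recv 97: fwd; pos6(id17) recv 89: fwd; pos0(id71) recv 17: drop
After round 1: 5 messages still in flight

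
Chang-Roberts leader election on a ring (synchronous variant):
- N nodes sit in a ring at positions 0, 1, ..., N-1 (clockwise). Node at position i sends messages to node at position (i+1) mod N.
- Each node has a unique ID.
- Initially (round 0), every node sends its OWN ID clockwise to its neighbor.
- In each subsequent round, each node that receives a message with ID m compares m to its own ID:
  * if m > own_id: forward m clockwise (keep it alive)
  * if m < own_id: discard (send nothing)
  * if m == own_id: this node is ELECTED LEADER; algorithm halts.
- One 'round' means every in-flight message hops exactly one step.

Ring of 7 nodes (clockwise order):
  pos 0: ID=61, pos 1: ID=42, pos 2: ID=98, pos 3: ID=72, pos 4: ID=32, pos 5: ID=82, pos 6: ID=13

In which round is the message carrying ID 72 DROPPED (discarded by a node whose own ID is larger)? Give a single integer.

Answer: 2

Derivation:
Round 1: pos1(id42) recv 61: fwd; pos2(id98) recv 42: drop; pos3(id72) recv 98: fwd; pos4(id32) recv 72: fwd; pos5(id82) recv 32: drop; pos6(id13) recv 82: fwd; pos0(id61) recv 13: drop
Round 2: pos2(id98) recv 61: drop; pos4(id32) recv 98: fwd; pos5(id82) recv 72: drop; pos0(id61) recv 82: fwd
Round 3: pos5(id82) recv 98: fwd; pos1(id42) recv 82: fwd
Round 4: pos6(id13) recv 98: fwd; pos2(id98) recv 82: drop
Round 5: pos0(id61) recv 98: fwd
Round 6: pos1(id42) recv 98: fwd
Round 7: pos2(id98) recv 98: ELECTED
Message ID 72 originates at pos 3; dropped at pos 5 in round 2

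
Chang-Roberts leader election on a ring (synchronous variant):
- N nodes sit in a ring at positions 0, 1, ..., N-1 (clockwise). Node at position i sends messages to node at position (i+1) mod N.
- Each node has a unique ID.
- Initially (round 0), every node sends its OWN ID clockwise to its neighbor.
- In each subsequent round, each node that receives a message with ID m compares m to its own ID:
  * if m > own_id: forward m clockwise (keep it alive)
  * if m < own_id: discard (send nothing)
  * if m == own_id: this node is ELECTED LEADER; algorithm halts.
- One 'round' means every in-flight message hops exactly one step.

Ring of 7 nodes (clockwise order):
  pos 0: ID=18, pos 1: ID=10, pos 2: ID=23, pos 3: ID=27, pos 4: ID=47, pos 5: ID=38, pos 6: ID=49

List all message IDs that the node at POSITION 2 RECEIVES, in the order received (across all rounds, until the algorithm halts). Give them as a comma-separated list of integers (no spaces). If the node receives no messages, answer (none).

Round 1: pos1(id10) recv 18: fwd; pos2(id23) recv 10: drop; pos3(id27) recv 23: drop; pos4(id47) recv 27: drop; pos5(id38) recv 47: fwd; pos6(id49) recv 38: drop; pos0(id18) recv 49: fwd
Round 2: pos2(id23) recv 18: drop; pos6(id49) recv 47: drop; pos1(id10) recv 49: fwd
Round 3: pos2(id23) recv 49: fwd
Round 4: pos3(id27) recv 49: fwd
Round 5: pos4(id47) recv 49: fwd
Round 6: pos5(id38) recv 49: fwd
Round 7: pos6(id49) recv 49: ELECTED

Answer: 10,18,49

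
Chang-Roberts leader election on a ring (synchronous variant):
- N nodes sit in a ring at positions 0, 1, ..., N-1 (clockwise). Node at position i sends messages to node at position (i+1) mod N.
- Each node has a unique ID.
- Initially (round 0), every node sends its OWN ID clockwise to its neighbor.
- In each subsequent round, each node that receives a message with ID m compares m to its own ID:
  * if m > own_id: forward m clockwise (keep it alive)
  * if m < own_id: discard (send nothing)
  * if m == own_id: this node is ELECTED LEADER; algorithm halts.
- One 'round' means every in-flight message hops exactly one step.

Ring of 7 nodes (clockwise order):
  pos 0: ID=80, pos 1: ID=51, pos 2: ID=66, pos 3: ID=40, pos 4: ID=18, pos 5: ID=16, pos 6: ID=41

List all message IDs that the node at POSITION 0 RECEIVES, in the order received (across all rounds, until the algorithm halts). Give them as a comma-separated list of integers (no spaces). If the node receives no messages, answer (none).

Round 1: pos1(id51) recv 80: fwd; pos2(id66) recv 51: drop; pos3(id40) recv 66: fwd; pos4(id18) recv 40: fwd; pos5(id16) recv 18: fwd; pos6(id41) recv 16: drop; pos0(id80) recv 41: drop
Round 2: pos2(id66) recv 80: fwd; pos4(id18) recv 66: fwd; pos5(id16) recv 40: fwd; pos6(id41) recv 18: drop
Round 3: pos3(id40) recv 80: fwd; pos5(id16) recv 66: fwd; pos6(id41) recv 40: drop
Round 4: pos4(id18) recv 80: fwd; pos6(id41) recv 66: fwd
Round 5: pos5(id16) recv 80: fwd; pos0(id80) recv 66: drop
Round 6: pos6(id41) recv 80: fwd
Round 7: pos0(id80) recv 80: ELECTED

Answer: 41,66,80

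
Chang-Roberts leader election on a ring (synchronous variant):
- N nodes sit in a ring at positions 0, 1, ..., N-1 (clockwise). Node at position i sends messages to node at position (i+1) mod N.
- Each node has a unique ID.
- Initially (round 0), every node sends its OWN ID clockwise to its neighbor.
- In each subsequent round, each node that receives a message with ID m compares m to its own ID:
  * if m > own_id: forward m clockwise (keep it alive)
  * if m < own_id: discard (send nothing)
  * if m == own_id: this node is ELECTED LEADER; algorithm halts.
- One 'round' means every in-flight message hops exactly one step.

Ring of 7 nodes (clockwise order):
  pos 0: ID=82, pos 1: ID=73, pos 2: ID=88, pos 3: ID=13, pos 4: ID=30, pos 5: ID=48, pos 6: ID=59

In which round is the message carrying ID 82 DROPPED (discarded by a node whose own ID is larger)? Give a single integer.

Round 1: pos1(id73) recv 82: fwd; pos2(id88) recv 73: drop; pos3(id13) recv 88: fwd; pos4(id30) recv 13: drop; pos5(id48) recv 30: drop; pos6(id59) recv 48: drop; pos0(id82) recv 59: drop
Round 2: pos2(id88) recv 82: drop; pos4(id30) recv 88: fwd
Round 3: pos5(id48) recv 88: fwd
Round 4: pos6(id59) recv 88: fwd
Round 5: pos0(id82) recv 88: fwd
Round 6: pos1(id73) recv 88: fwd
Round 7: pos2(id88) recv 88: ELECTED
Message ID 82 originates at pos 0; dropped at pos 2 in round 2

Answer: 2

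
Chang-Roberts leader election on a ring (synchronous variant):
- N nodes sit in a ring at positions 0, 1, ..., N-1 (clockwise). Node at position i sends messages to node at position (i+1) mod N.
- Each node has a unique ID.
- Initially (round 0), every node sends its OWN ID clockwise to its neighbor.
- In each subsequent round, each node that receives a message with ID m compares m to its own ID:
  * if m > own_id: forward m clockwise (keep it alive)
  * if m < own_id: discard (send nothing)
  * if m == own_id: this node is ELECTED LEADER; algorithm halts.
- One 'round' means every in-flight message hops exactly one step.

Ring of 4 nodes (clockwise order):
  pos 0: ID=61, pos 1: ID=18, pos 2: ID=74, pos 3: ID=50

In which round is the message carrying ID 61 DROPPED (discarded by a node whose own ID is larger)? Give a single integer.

Round 1: pos1(id18) recv 61: fwd; pos2(id74) recv 18: drop; pos3(id50) recv 74: fwd; pos0(id61) recv 50: drop
Round 2: pos2(id74) recv 61: drop; pos0(id61) recv 74: fwd
Round 3: pos1(id18) recv 74: fwd
Round 4: pos2(id74) recv 74: ELECTED
Message ID 61 originates at pos 0; dropped at pos 2 in round 2

Answer: 2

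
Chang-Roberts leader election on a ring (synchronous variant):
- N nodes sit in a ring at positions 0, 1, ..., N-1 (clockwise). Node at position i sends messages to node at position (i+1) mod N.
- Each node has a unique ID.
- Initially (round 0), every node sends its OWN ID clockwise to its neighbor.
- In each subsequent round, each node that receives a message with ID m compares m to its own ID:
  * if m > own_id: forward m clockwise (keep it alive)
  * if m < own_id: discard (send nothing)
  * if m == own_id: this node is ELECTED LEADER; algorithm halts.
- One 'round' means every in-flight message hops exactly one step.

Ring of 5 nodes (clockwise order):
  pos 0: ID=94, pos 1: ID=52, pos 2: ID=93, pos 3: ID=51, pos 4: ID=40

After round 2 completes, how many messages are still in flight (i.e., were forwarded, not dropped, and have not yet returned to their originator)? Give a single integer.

Round 1: pos1(id52) recv 94: fwd; pos2(id93) recv 52: drop; pos3(id51) recv 93: fwd; pos4(id40) recv 51: fwd; pos0(id94) recv 40: drop
Round 2: pos2(id93) recv 94: fwd; pos4(id40) recv 93: fwd; pos0(id94) recv 51: drop
After round 2: 2 messages still in flight

Answer: 2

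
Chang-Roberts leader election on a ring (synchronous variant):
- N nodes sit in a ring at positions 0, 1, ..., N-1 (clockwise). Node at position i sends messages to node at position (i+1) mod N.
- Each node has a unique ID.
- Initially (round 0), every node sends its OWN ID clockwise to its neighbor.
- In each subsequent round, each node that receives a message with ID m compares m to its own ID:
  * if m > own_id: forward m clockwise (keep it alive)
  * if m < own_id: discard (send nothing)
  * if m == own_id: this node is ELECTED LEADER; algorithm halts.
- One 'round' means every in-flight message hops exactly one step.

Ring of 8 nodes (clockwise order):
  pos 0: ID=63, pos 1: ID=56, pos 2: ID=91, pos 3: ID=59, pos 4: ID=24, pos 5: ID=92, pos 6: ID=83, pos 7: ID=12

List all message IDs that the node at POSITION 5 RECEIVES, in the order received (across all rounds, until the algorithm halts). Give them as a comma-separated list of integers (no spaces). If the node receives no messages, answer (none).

Round 1: pos1(id56) recv 63: fwd; pos2(id91) recv 56: drop; pos3(id59) recv 91: fwd; pos4(id24) recv 59: fwd; pos5(id92) recv 24: drop; pos6(id83) recv 92: fwd; pos7(id12) recv 83: fwd; pos0(id63) recv 12: drop
Round 2: pos2(id91) recv 63: drop; pos4(id24) recv 91: fwd; pos5(id92) recv 59: drop; pos7(id12) recv 92: fwd; pos0(id63) recv 83: fwd
Round 3: pos5(id92) recv 91: drop; pos0(id63) recv 92: fwd; pos1(id56) recv 83: fwd
Round 4: pos1(id56) recv 92: fwd; pos2(id91) recv 83: drop
Round 5: pos2(id91) recv 92: fwd
Round 6: pos3(id59) recv 92: fwd
Round 7: pos4(id24) recv 92: fwd
Round 8: pos5(id92) recv 92: ELECTED

Answer: 24,59,91,92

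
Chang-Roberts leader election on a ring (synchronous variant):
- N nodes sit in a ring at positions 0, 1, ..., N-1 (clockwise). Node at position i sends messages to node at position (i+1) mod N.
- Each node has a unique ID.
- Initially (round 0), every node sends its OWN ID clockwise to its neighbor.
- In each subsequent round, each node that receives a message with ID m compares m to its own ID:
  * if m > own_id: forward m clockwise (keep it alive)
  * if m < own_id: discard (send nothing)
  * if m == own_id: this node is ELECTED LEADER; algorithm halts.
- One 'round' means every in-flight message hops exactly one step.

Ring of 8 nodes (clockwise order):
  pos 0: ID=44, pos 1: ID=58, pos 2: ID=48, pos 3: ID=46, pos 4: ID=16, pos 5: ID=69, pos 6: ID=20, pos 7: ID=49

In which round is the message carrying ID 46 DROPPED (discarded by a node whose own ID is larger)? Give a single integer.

Round 1: pos1(id58) recv 44: drop; pos2(id48) recv 58: fwd; pos3(id46) recv 48: fwd; pos4(id16) recv 46: fwd; pos5(id69) recv 16: drop; pos6(id20) recv 69: fwd; pos7(id49) recv 20: drop; pos0(id44) recv 49: fwd
Round 2: pos3(id46) recv 58: fwd; pos4(id16) recv 48: fwd; pos5(id69) recv 46: drop; pos7(id49) recv 69: fwd; pos1(id58) recv 49: drop
Round 3: pos4(id16) recv 58: fwd; pos5(id69) recv 48: drop; pos0(id44) recv 69: fwd
Round 4: pos5(id69) recv 58: drop; pos1(id58) recv 69: fwd
Round 5: pos2(id48) recv 69: fwd
Round 6: pos3(id46) recv 69: fwd
Round 7: pos4(id16) recv 69: fwd
Round 8: pos5(id69) recv 69: ELECTED
Message ID 46 originates at pos 3; dropped at pos 5 in round 2

Answer: 2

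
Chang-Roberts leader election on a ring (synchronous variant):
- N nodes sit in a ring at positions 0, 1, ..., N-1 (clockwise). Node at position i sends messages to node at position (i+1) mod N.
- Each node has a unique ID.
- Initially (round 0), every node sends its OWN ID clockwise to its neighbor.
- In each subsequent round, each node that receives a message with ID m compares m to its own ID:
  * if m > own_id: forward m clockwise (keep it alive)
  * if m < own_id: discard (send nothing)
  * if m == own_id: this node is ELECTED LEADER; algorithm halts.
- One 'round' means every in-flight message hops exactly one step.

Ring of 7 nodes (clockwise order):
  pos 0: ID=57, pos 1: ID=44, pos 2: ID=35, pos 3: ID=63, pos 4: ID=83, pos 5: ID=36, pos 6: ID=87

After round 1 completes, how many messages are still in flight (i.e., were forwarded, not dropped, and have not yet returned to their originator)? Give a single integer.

Answer: 4

Derivation:
Round 1: pos1(id44) recv 57: fwd; pos2(id35) recv 44: fwd; pos3(id63) recv 35: drop; pos4(id83) recv 63: drop; pos5(id36) recv 83: fwd; pos6(id87) recv 36: drop; pos0(id57) recv 87: fwd
After round 1: 4 messages still in flight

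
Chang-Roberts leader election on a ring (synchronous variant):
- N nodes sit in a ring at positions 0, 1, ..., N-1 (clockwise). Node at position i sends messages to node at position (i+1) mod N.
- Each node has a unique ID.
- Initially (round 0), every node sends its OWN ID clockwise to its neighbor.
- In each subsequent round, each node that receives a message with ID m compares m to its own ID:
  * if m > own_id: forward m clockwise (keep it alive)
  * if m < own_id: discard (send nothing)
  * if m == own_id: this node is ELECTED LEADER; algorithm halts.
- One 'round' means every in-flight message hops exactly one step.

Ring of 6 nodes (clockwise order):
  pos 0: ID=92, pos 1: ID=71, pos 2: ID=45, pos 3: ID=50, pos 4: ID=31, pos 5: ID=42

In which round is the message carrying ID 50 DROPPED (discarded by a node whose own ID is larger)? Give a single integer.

Round 1: pos1(id71) recv 92: fwd; pos2(id45) recv 71: fwd; pos3(id50) recv 45: drop; pos4(id31) recv 50: fwd; pos5(id42) recv 31: drop; pos0(id92) recv 42: drop
Round 2: pos2(id45) recv 92: fwd; pos3(id50) recv 71: fwd; pos5(id42) recv 50: fwd
Round 3: pos3(id50) recv 92: fwd; pos4(id31) recv 71: fwd; pos0(id92) recv 50: drop
Round 4: pos4(id31) recv 92: fwd; pos5(id42) recv 71: fwd
Round 5: pos5(id42) recv 92: fwd; pos0(id92) recv 71: drop
Round 6: pos0(id92) recv 92: ELECTED
Message ID 50 originates at pos 3; dropped at pos 0 in round 3

Answer: 3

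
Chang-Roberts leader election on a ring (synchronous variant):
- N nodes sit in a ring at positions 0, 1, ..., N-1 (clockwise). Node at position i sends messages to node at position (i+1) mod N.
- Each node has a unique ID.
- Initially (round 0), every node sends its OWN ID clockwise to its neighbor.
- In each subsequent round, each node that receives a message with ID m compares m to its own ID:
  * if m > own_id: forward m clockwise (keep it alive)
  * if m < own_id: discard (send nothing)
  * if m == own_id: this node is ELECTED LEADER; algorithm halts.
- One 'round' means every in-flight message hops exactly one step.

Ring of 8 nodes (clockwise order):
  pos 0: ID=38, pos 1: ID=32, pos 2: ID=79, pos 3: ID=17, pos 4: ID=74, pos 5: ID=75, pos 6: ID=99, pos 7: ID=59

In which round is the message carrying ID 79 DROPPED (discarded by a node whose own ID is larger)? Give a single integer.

Answer: 4

Derivation:
Round 1: pos1(id32) recv 38: fwd; pos2(id79) recv 32: drop; pos3(id17) recv 79: fwd; pos4(id74) recv 17: drop; pos5(id75) recv 74: drop; pos6(id99) recv 75: drop; pos7(id59) recv 99: fwd; pos0(id38) recv 59: fwd
Round 2: pos2(id79) recv 38: drop; pos4(id74) recv 79: fwd; pos0(id38) recv 99: fwd; pos1(id32) recv 59: fwd
Round 3: pos5(id75) recv 79: fwd; pos1(id32) recv 99: fwd; pos2(id79) recv 59: drop
Round 4: pos6(id99) recv 79: drop; pos2(id79) recv 99: fwd
Round 5: pos3(id17) recv 99: fwd
Round 6: pos4(id74) recv 99: fwd
Round 7: pos5(id75) recv 99: fwd
Round 8: pos6(id99) recv 99: ELECTED
Message ID 79 originates at pos 2; dropped at pos 6 in round 4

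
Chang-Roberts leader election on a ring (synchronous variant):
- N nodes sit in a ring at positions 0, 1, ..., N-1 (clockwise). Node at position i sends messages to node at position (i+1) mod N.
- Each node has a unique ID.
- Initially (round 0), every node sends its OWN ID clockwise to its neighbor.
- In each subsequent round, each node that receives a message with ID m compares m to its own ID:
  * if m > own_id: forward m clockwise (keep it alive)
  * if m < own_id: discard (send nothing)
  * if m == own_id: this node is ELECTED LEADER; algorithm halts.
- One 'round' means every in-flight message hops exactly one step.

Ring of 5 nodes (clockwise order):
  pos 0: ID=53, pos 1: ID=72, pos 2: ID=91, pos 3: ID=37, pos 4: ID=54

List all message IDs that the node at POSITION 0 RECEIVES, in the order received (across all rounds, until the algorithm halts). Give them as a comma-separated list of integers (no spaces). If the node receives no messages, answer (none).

Answer: 54,91

Derivation:
Round 1: pos1(id72) recv 53: drop; pos2(id91) recv 72: drop; pos3(id37) recv 91: fwd; pos4(id54) recv 37: drop; pos0(id53) recv 54: fwd
Round 2: pos4(id54) recv 91: fwd; pos1(id72) recv 54: drop
Round 3: pos0(id53) recv 91: fwd
Round 4: pos1(id72) recv 91: fwd
Round 5: pos2(id91) recv 91: ELECTED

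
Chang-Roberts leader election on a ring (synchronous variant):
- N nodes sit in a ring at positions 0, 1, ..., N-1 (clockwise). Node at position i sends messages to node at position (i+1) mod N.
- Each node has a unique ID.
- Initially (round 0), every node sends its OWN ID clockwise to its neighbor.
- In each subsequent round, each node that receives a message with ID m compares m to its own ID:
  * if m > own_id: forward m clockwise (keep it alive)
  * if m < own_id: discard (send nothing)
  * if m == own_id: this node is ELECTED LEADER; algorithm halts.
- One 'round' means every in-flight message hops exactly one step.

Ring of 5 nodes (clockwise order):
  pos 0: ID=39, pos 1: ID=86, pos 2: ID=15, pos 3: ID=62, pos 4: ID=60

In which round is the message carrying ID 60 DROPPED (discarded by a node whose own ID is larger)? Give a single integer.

Round 1: pos1(id86) recv 39: drop; pos2(id15) recv 86: fwd; pos3(id62) recv 15: drop; pos4(id60) recv 62: fwd; pos0(id39) recv 60: fwd
Round 2: pos3(id62) recv 86: fwd; pos0(id39) recv 62: fwd; pos1(id86) recv 60: drop
Round 3: pos4(id60) recv 86: fwd; pos1(id86) recv 62: drop
Round 4: pos0(id39) recv 86: fwd
Round 5: pos1(id86) recv 86: ELECTED
Message ID 60 originates at pos 4; dropped at pos 1 in round 2

Answer: 2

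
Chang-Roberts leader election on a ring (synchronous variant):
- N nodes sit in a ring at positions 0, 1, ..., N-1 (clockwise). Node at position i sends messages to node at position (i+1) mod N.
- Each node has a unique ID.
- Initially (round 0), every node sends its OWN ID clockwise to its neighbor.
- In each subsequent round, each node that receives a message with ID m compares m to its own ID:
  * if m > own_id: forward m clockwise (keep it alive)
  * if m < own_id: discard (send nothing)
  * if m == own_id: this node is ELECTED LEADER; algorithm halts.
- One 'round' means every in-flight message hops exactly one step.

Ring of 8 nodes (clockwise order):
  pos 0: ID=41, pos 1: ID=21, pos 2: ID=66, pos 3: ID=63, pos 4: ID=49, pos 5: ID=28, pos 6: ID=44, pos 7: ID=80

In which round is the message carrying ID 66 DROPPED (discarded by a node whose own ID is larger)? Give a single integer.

Round 1: pos1(id21) recv 41: fwd; pos2(id66) recv 21: drop; pos3(id63) recv 66: fwd; pos4(id49) recv 63: fwd; pos5(id28) recv 49: fwd; pos6(id44) recv 28: drop; pos7(id80) recv 44: drop; pos0(id41) recv 80: fwd
Round 2: pos2(id66) recv 41: drop; pos4(id49) recv 66: fwd; pos5(id28) recv 63: fwd; pos6(id44) recv 49: fwd; pos1(id21) recv 80: fwd
Round 3: pos5(id28) recv 66: fwd; pos6(id44) recv 63: fwd; pos7(id80) recv 49: drop; pos2(id66) recv 80: fwd
Round 4: pos6(id44) recv 66: fwd; pos7(id80) recv 63: drop; pos3(id63) recv 80: fwd
Round 5: pos7(id80) recv 66: drop; pos4(id49) recv 80: fwd
Round 6: pos5(id28) recv 80: fwd
Round 7: pos6(id44) recv 80: fwd
Round 8: pos7(id80) recv 80: ELECTED
Message ID 66 originates at pos 2; dropped at pos 7 in round 5

Answer: 5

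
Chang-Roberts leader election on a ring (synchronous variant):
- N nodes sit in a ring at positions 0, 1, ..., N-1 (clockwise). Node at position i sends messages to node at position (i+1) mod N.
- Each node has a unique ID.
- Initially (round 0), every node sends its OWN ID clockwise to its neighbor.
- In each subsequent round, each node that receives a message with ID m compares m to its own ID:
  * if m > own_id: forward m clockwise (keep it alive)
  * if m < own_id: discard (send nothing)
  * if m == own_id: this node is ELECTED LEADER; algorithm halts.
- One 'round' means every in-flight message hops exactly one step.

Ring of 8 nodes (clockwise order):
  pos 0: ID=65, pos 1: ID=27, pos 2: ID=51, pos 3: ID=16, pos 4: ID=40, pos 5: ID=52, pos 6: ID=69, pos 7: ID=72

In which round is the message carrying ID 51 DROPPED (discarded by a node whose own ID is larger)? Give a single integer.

Answer: 3

Derivation:
Round 1: pos1(id27) recv 65: fwd; pos2(id51) recv 27: drop; pos3(id16) recv 51: fwd; pos4(id40) recv 16: drop; pos5(id52) recv 40: drop; pos6(id69) recv 52: drop; pos7(id72) recv 69: drop; pos0(id65) recv 72: fwd
Round 2: pos2(id51) recv 65: fwd; pos4(id40) recv 51: fwd; pos1(id27) recv 72: fwd
Round 3: pos3(id16) recv 65: fwd; pos5(id52) recv 51: drop; pos2(id51) recv 72: fwd
Round 4: pos4(id40) recv 65: fwd; pos3(id16) recv 72: fwd
Round 5: pos5(id52) recv 65: fwd; pos4(id40) recv 72: fwd
Round 6: pos6(id69) recv 65: drop; pos5(id52) recv 72: fwd
Round 7: pos6(id69) recv 72: fwd
Round 8: pos7(id72) recv 72: ELECTED
Message ID 51 originates at pos 2; dropped at pos 5 in round 3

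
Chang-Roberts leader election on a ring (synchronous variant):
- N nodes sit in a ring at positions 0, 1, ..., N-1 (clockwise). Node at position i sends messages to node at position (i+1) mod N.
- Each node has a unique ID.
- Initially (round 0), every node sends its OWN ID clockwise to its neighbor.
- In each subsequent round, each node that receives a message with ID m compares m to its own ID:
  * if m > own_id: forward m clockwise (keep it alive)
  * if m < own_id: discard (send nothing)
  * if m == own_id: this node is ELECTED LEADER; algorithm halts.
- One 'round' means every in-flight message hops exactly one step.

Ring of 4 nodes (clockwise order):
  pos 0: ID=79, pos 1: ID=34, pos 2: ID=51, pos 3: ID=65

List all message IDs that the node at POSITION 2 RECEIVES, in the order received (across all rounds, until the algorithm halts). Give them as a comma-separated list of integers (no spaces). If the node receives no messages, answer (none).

Round 1: pos1(id34) recv 79: fwd; pos2(id51) recv 34: drop; pos3(id65) recv 51: drop; pos0(id79) recv 65: drop
Round 2: pos2(id51) recv 79: fwd
Round 3: pos3(id65) recv 79: fwd
Round 4: pos0(id79) recv 79: ELECTED

Answer: 34,79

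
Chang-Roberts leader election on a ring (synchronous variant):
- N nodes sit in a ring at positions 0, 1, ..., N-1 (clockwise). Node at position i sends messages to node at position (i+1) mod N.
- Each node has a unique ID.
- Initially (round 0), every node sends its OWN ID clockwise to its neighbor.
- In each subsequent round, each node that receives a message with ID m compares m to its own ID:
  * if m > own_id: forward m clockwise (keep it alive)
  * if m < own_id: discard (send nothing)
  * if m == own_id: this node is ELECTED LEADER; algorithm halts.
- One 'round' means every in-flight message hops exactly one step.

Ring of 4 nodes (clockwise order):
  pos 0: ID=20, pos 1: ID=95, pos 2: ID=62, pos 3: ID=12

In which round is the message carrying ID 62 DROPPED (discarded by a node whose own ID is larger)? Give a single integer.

Round 1: pos1(id95) recv 20: drop; pos2(id62) recv 95: fwd; pos3(id12) recv 62: fwd; pos0(id20) recv 12: drop
Round 2: pos3(id12) recv 95: fwd; pos0(id20) recv 62: fwd
Round 3: pos0(id20) recv 95: fwd; pos1(id95) recv 62: drop
Round 4: pos1(id95) recv 95: ELECTED
Message ID 62 originates at pos 2; dropped at pos 1 in round 3

Answer: 3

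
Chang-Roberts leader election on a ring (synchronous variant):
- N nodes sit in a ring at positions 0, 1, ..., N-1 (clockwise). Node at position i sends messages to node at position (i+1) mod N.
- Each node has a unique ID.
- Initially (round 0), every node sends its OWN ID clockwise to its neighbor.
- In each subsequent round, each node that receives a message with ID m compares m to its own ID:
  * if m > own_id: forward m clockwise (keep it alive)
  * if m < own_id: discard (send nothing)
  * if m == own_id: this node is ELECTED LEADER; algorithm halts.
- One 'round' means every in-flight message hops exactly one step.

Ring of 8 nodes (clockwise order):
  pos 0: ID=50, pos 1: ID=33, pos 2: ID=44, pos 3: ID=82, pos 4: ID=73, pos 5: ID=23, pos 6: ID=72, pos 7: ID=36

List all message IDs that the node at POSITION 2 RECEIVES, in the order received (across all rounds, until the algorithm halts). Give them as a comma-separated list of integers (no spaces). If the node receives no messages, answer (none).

Round 1: pos1(id33) recv 50: fwd; pos2(id44) recv 33: drop; pos3(id82) recv 44: drop; pos4(id73) recv 82: fwd; pos5(id23) recv 73: fwd; pos6(id72) recv 23: drop; pos7(id36) recv 72: fwd; pos0(id50) recv 36: drop
Round 2: pos2(id44) recv 50: fwd; pos5(id23) recv 82: fwd; pos6(id72) recv 73: fwd; pos0(id50) recv 72: fwd
Round 3: pos3(id82) recv 50: drop; pos6(id72) recv 82: fwd; pos7(id36) recv 73: fwd; pos1(id33) recv 72: fwd
Round 4: pos7(id36) recv 82: fwd; pos0(id50) recv 73: fwd; pos2(id44) recv 72: fwd
Round 5: pos0(id50) recv 82: fwd; pos1(id33) recv 73: fwd; pos3(id82) recv 72: drop
Round 6: pos1(id33) recv 82: fwd; pos2(id44) recv 73: fwd
Round 7: pos2(id44) recv 82: fwd; pos3(id82) recv 73: drop
Round 8: pos3(id82) recv 82: ELECTED

Answer: 33,50,72,73,82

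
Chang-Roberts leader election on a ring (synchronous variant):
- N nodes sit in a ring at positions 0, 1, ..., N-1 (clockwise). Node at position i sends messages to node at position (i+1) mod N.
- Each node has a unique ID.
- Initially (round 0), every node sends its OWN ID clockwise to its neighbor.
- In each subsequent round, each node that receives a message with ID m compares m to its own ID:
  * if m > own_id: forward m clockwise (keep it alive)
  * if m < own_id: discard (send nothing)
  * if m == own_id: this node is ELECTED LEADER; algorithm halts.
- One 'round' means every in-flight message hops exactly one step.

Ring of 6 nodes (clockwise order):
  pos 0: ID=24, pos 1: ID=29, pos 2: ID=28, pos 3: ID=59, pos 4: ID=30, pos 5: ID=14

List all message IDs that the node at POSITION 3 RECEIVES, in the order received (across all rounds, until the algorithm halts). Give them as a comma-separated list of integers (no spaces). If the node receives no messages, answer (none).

Round 1: pos1(id29) recv 24: drop; pos2(id28) recv 29: fwd; pos3(id59) recv 28: drop; pos4(id30) recv 59: fwd; pos5(id14) recv 30: fwd; pos0(id24) recv 14: drop
Round 2: pos3(id59) recv 29: drop; pos5(id14) recv 59: fwd; pos0(id24) recv 30: fwd
Round 3: pos0(id24) recv 59: fwd; pos1(id29) recv 30: fwd
Round 4: pos1(id29) recv 59: fwd; pos2(id28) recv 30: fwd
Round 5: pos2(id28) recv 59: fwd; pos3(id59) recv 30: drop
Round 6: pos3(id59) recv 59: ELECTED

Answer: 28,29,30,59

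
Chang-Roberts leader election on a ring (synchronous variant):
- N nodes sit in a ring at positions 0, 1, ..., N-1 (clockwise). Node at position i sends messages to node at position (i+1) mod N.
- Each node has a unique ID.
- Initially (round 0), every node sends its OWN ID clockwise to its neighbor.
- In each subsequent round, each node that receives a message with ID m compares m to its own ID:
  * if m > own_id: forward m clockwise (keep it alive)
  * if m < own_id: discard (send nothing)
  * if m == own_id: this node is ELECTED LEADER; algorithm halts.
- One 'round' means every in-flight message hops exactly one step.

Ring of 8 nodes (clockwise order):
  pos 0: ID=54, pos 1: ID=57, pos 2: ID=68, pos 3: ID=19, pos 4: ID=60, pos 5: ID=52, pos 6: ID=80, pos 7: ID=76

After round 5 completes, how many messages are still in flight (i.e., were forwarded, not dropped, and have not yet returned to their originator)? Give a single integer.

Round 1: pos1(id57) recv 54: drop; pos2(id68) recv 57: drop; pos3(id19) recv 68: fwd; pos4(id60) recv 19: drop; pos5(id52) recv 60: fwd; pos6(id80) recv 52: drop; pos7(id76) recv 80: fwd; pos0(id54) recv 76: fwd
Round 2: pos4(id60) recv 68: fwd; pos6(id80) recv 60: drop; pos0(id54) recv 80: fwd; pos1(id57) recv 76: fwd
Round 3: pos5(id52) recv 68: fwd; pos1(id57) recv 80: fwd; pos2(id68) recv 76: fwd
Round 4: pos6(id80) recv 68: drop; pos2(id68) recv 80: fwd; pos3(id19) recv 76: fwd
Round 5: pos3(id19) recv 80: fwd; pos4(id60) recv 76: fwd
After round 5: 2 messages still in flight

Answer: 2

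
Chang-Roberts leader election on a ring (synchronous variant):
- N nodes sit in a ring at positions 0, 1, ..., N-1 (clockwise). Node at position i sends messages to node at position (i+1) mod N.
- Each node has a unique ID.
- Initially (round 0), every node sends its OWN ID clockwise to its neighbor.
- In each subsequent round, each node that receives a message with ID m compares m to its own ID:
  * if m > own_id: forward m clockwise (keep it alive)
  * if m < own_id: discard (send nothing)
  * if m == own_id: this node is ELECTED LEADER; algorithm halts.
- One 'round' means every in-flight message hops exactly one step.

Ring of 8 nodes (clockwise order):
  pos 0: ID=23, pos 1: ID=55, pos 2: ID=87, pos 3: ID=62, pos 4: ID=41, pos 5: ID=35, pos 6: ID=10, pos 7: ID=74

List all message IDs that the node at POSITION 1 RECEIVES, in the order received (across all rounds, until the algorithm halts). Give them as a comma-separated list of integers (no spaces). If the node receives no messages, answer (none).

Answer: 23,74,87

Derivation:
Round 1: pos1(id55) recv 23: drop; pos2(id87) recv 55: drop; pos3(id62) recv 87: fwd; pos4(id41) recv 62: fwd; pos5(id35) recv 41: fwd; pos6(id10) recv 35: fwd; pos7(id74) recv 10: drop; pos0(id23) recv 74: fwd
Round 2: pos4(id41) recv 87: fwd; pos5(id35) recv 62: fwd; pos6(id10) recv 41: fwd; pos7(id74) recv 35: drop; pos1(id55) recv 74: fwd
Round 3: pos5(id35) recv 87: fwd; pos6(id10) recv 62: fwd; pos7(id74) recv 41: drop; pos2(id87) recv 74: drop
Round 4: pos6(id10) recv 87: fwd; pos7(id74) recv 62: drop
Round 5: pos7(id74) recv 87: fwd
Round 6: pos0(id23) recv 87: fwd
Round 7: pos1(id55) recv 87: fwd
Round 8: pos2(id87) recv 87: ELECTED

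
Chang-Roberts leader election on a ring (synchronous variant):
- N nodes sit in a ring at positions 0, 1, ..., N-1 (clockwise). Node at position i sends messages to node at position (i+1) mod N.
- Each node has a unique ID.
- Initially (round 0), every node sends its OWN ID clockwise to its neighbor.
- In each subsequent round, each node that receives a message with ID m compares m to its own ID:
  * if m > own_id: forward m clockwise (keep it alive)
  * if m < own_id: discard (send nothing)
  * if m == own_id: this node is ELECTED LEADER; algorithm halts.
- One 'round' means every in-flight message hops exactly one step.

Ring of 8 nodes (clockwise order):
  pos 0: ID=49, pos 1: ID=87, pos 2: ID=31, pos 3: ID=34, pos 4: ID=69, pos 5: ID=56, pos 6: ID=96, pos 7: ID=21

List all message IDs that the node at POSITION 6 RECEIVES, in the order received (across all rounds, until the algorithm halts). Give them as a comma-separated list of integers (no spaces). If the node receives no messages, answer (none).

Round 1: pos1(id87) recv 49: drop; pos2(id31) recv 87: fwd; pos3(id34) recv 31: drop; pos4(id69) recv 34: drop; pos5(id56) recv 69: fwd; pos6(id96) recv 56: drop; pos7(id21) recv 96: fwd; pos0(id49) recv 21: drop
Round 2: pos3(id34) recv 87: fwd; pos6(id96) recv 69: drop; pos0(id49) recv 96: fwd
Round 3: pos4(id69) recv 87: fwd; pos1(id87) recv 96: fwd
Round 4: pos5(id56) recv 87: fwd; pos2(id31) recv 96: fwd
Round 5: pos6(id96) recv 87: drop; pos3(id34) recv 96: fwd
Round 6: pos4(id69) recv 96: fwd
Round 7: pos5(id56) recv 96: fwd
Round 8: pos6(id96) recv 96: ELECTED

Answer: 56,69,87,96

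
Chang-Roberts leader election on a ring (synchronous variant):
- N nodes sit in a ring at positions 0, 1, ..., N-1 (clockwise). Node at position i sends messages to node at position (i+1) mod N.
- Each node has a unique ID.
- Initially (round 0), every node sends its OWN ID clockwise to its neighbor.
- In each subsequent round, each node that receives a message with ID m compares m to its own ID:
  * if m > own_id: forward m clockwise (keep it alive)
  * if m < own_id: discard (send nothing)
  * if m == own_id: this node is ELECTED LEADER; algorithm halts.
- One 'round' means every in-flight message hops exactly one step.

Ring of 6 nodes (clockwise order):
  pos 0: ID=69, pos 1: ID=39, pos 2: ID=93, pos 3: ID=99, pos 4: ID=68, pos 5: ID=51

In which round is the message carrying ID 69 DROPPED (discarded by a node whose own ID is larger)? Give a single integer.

Answer: 2

Derivation:
Round 1: pos1(id39) recv 69: fwd; pos2(id93) recv 39: drop; pos3(id99) recv 93: drop; pos4(id68) recv 99: fwd; pos5(id51) recv 68: fwd; pos0(id69) recv 51: drop
Round 2: pos2(id93) recv 69: drop; pos5(id51) recv 99: fwd; pos0(id69) recv 68: drop
Round 3: pos0(id69) recv 99: fwd
Round 4: pos1(id39) recv 99: fwd
Round 5: pos2(id93) recv 99: fwd
Round 6: pos3(id99) recv 99: ELECTED
Message ID 69 originates at pos 0; dropped at pos 2 in round 2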